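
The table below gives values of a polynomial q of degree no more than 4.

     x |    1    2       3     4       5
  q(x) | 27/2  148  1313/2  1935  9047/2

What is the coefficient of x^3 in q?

Write q(x) = ax^4 + bx^3 + cx^2 + dx + e. Substituting each data point gives a linear system:
  a + b + c + d + e = 27/2
  16a + 8b + 4c + 2d + e = 148
  81a + 27b + 9c + 3d + e = 1313/2
  256a + 64b + 16c + 4d + e = 1935
  625a + 125b + 25c + 5d + e = 9047/2
Solving the system yields a = 6, b = 6, c = 1, d = -1/2, e = 1.
So q(x) = 6x^4 + 6x^3 + x^2 - (1/2)x + 1.
The coefficient of x^3 is 6.

6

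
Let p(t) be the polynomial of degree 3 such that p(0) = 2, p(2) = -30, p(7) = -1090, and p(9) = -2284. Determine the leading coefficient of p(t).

-3

Write p(t) = at^3 + bt^2 + ct + d. Substituting each data point gives a linear system:
  d = 2
  8a + 4b + 2c + d = -30
  343a + 49b + 7c + d = -1090
  729a + 81b + 9c + d = -2284
Solving the system yields a = -3, b = -1, c = -2, d = 2.
So p(t) = -3t^3 - t^2 - 2t + 2.
The leading coefficient is -3.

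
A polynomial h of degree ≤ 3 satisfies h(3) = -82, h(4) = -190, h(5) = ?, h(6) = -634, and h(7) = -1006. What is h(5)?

The 4 known points determine the degree-3 polynomial uniquely.
Write h(u) = au^3 + bu^2 + cu + d. Substituting each data point gives a linear system:
  27a + 9b + 3c + d = -82
  64a + 16b + 4c + d = -190
  216a + 36b + 6c + d = -634
  343a + 49b + 7c + d = -1006
Solving the system yields a = -3, b = 1, c = -4, d = 2.
So h(u) = -3u^3 + u^2 - 4u + 2.
Then h(5) = -368.

-368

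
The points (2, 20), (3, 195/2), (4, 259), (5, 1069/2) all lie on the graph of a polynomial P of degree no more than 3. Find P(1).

-7/2

Write P(u) = au^3 + bu^2 + cu + d. Substituting each data point gives a linear system:
  8a + 4b + 2c + d = 20
  27a + 9b + 3c + d = 195/2
  64a + 16b + 4c + d = 259
  125a + 25b + 5c + d = 1069/2
Solving the system yields a = 5, b = -3, c = -5/2, d = -3.
So P(u) = 5u^3 - 3u^2 - (5/2)u - 3.
Then P(1) = -7/2.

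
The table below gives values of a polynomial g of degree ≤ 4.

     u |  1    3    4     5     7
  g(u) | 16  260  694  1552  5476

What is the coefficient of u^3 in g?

1

Write g(u) = au^4 + bu^3 + cu^2 + du + e. Substituting each data point gives a linear system:
  a + b + c + d + e = 16
  81a + 27b + 9c + 3d + e = 260
  256a + 64b + 16c + 4d + e = 694
  625a + 125b + 25c + 5d + e = 1552
  2401a + 343b + 49c + 7d + e = 5476
Solving the system yields a = 2, b = 1, c = 6, d = 5, e = 2.
So g(u) = 2u^4 + u^3 + 6u^2 + 5u + 2.
The coefficient of u^3 is 1.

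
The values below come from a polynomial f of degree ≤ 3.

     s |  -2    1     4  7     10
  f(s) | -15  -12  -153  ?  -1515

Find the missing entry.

The 4 known points determine the degree-3 polynomial uniquely.
Write f(s) = as^3 + bs^2 + cs + d. Substituting each data point gives a linear system:
  -8a + 4b - 2c + d = -15
  a + b + c + d = -12
  64a + 16b + 4c + d = -153
  1000a + 100b + 10c + d = -1515
Solving the system yields a = -1, b = -5, c = -1, d = -5.
So f(s) = -s^3 - 5s^2 - s - 5.
Then f(7) = -600.

-600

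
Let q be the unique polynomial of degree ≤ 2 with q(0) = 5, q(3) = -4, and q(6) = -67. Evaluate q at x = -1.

-4

Write q(x) = ax^2 + bx + c. Substituting each data point gives a linear system:
  c = 5
  9a + 3b + c = -4
  36a + 6b + c = -67
Solving the system yields a = -3, b = 6, c = 5.
So q(x) = -3x^2 + 6x + 5.
Then q(-1) = -4.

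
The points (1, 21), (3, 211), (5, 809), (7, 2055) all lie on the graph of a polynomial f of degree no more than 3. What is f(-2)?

-24

Forward differences of the values at u = 1, 3, 5, 7:
  f  : 21  211  809  2055
  Δ  : 190  598  1246
  Δ^2: 408  648
  Δ^3: 240
The third differences are constant, confirming degree 3.
Interpolating (Newton forward form) and evaluating at u = -2 gives f(-2) = -24.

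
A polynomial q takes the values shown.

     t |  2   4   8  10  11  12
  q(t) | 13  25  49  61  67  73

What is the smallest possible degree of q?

1

Divided differences on the nodes 2, 4, 8, 10, 11, 12:
  order 0: 13  25  49  61  67  73
  order 1: 6  6  6  6  6
  order 2: 0  0  0  0
  order 3: 0  0  0
  order 4: 0  0
  order 5: 0
The order-1 divided differences are all 6 (nonzero) and every higher order vanishes, so the data lies on a polynomial of degree exactly 1.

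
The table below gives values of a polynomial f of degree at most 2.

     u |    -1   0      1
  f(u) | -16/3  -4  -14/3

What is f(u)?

f(u) = -u^2 + (1/3)u - 4

Using the Lagrange interpolation formula with nodes -1, 0, 1:
  L_0(u) = u(u - 1) / 2
  L_1(u) = (u + 1)(u - 1) / -1
  L_2(u) = (u + 1)u / 2
Then f(u) = -16/3·L_0(u) - 4·L_1(u) - 14/3·L_2(u).
Expanding and collecting terms gives f(u) = -u^2 + (1/3)u - 4.
Check: f(1) = -14/3. ✓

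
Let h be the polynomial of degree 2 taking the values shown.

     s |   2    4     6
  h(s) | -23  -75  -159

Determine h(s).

h(s) = -4s^2 - 2s - 3

Using the Lagrange interpolation formula with nodes 2, 4, 6:
  L_0(s) = (s - 4)(s - 6) / 8
  L_1(s) = (s - 2)(s - 6) / -4
  L_2(s) = (s - 2)(s - 4) / 8
Then h(s) = -23·L_0(s) - 75·L_1(s) - 159·L_2(s).
Expanding and collecting terms gives h(s) = -4s^2 - 2s - 3.
Check: h(2) = -23. ✓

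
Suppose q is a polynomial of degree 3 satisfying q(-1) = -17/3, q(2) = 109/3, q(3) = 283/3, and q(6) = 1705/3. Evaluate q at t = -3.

Write q(t) = at^3 + bt^2 + ct + d. Substituting each data point gives a linear system:
  -a + b - c + d = -17/3
  8a + 4b + 2c + d = 109/3
  27a + 9b + 3c + d = 283/3
  216a + 36b + 6c + d = 1705/3
Solving the system yields a = 2, b = 3, c = 5, d = -5/3.
So q(t) = 2t^3 + 3t^2 + 5t - 5/3.
Then q(-3) = -131/3.

-131/3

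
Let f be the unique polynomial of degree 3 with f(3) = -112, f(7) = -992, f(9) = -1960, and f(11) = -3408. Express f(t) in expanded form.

Write f(t) = at^3 + bt^2 + ct + d. Substituting each data point gives a linear system:
  27a + 9b + 3c + d = -112
  343a + 49b + 7c + d = -992
  729a + 81b + 9c + d = -1960
  1331a + 121b + 11c + d = -3408
Solving the system yields a = -2, b = -6, c = -2, d = 2.
So f(t) = -2t³ - 6t² - 2t + 2.
Check: f(7) = -992. ✓

f(t) = -2t^3 - 6t^2 - 2t + 2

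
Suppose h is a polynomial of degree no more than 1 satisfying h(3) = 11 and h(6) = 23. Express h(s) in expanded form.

h(s) = 4s - 1

Using the Lagrange interpolation formula with nodes 3, 6:
  L_0(s) = (s - 6) / -3
  L_1(s) = (s - 3) / 3
Then h(s) = 11·L_0(s) + 23·L_1(s).
Expanding and collecting terms gives h(s) = 4s - 1.
Check: h(3) = 11. ✓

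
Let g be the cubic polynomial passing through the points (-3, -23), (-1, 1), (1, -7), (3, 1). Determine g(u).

g(u) = u^3 - u^2 - 5u - 2

Using the Lagrange interpolation formula with nodes -3, -1, 1, 3:
  L_0(u) = (u + 1)(u - 1)(u - 3) / -48
  L_1(u) = (u + 3)(u - 1)(u - 3) / 16
  L_2(u) = (u + 3)(u + 1)(u - 3) / -16
  L_3(u) = (u + 3)(u + 1)(u - 1) / 48
Then g(u) = -23·L_0(u) + 1·L_1(u) - 7·L_2(u) + 1·L_3(u).
Expanding and collecting terms gives g(u) = u^3 - u^2 - 5u - 2.
Check: g(1) = -7. ✓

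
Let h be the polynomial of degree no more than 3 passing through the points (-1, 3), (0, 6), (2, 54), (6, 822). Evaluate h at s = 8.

1830

Write h(s) = as^3 + bs^2 + cs + d. Substituting each data point gives a linear system:
  -a + b - c + d = 3
  d = 6
  8a + 4b + 2c + d = 54
  216a + 36b + 6c + d = 822
Solving the system yields a = 3, b = 4, c = 4, d = 6.
So h(s) = 3s³ + 4s² + 4s + 6.
Then h(8) = 1830.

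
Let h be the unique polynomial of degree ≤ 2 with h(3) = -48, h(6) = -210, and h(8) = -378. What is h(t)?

Write h(t) = at^2 + bt + c. Substituting each data point gives a linear system:
  9a + 3b + c = -48
  36a + 6b + c = -210
  64a + 8b + c = -378
Solving the system yields a = -6, b = 0, c = 6.
So h(t) = -6t^2 + 6.
Check: h(8) = -378. ✓

h(t) = -6t^2 + 6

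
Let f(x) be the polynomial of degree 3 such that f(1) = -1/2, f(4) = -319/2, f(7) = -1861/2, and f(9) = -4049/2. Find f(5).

-649/2

Using the Lagrange interpolation formula with nodes 1, 4, 7, 9:
  L_0(x) = (x - 4)(x - 7)(x - 9) / -144
  L_1(x) = (x - 1)(x - 7)(x - 9) / 45
  L_2(x) = (x - 1)(x - 4)(x - 9) / -36
  L_3(x) = (x - 1)(x - 4)(x - 7) / 80
Then f(x) = -1/2·L_0(x) - 319/2·L_1(x) - 1861/2·L_2(x) - 4049/2·L_3(x).
Expanding and collecting terms gives f(x) = -3x³ + 2x² + 1/2.
Evaluating at x = 5: f(5) = -649/2.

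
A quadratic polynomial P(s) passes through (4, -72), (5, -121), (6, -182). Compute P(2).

-10

Forward differences of the values at s = 4, 5, 6:
  P  : -72  -121  -182
  Δ  : -49  -61
  Δ^2: -12
The second differences are constant, confirming degree 2.
Interpolating (Newton forward form) and evaluating at s = 2 gives P(2) = -10.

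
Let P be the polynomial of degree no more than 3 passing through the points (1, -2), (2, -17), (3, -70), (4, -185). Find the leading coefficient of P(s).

Write P(s) = as^3 + bs^2 + cs + d. Substituting each data point gives a linear system:
  a + b + c + d = -2
  8a + 4b + 2c + d = -17
  27a + 9b + 3c + d = -70
  64a + 16b + 4c + d = -185
Solving the system yields a = -4, b = 5, c = -2, d = -1.
So P(s) = -4s^3 + 5s^2 - 2s - 1.
The leading coefficient is -4.

-4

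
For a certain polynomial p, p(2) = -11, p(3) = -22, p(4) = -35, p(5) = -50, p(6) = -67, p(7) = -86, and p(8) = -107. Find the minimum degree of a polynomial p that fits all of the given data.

Forward differences of the values at x = 2, 3, 4, 5, 6, 7, 8:
  p  : -11  -22  -35  -50  -67  -86  -107
  Δ  : -11  -13  -15  -17  -19  -21
  Δ^2: -2  -2  -2  -2  -2
  Δ^3: 0  0  0  0
  Δ^4: 0  0  0
  Δ^5: 0  0
  Δ^6: 0
The second differences are constant (-2) and nonzero, while all higher differences vanish, so the minimal degree is 2.

2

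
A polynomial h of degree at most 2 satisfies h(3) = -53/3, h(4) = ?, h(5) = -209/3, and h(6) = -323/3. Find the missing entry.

-119/3

The 3 known points determine the degree-2 polynomial uniquely.
Write h(x) = ax^2 + bx + c. Substituting each data point gives a linear system:
  9a + 3b + c = -53/3
  25a + 5b + c = -209/3
  36a + 6b + c = -323/3
Solving the system yields a = -4, b = 6, c = 1/3.
So h(x) = -4x^2 + 6x + 1/3.
Then h(4) = -119/3.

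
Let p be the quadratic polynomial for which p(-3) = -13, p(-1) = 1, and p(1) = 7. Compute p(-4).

-23

Using the Lagrange interpolation formula with nodes -3, -1, 1:
  L_0(u) = (u + 1)(u - 1) / 8
  L_1(u) = (u + 3)(u - 1) / -4
  L_2(u) = (u + 3)(u + 1) / 8
Then p(u) = -13·L_0(u) + 1·L_1(u) + 7·L_2(u).
Expanding and collecting terms gives p(u) = -u² + 3u + 5.
Evaluating at u = -4: p(-4) = -23.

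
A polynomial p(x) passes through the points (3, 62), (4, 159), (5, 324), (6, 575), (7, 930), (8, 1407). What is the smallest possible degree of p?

3

Forward differences of the values at x = 3, 4, 5, 6, 7, 8:
  p  : 62  159  324  575  930  1407
  Δ  : 97  165  251  355  477
  Δ^2: 68  86  104  122
  Δ^3: 18  18  18
  Δ^4: 0  0
  Δ^5: 0
The third differences are constant (18) and nonzero, while all higher differences vanish, so the minimal degree is 3.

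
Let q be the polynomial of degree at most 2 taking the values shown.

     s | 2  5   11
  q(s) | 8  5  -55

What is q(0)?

0

Using the Lagrange interpolation formula with nodes 2, 5, 11:
  L_0(s) = (s - 5)(s - 11) / 27
  L_1(s) = (s - 2)(s - 11) / -18
  L_2(s) = (s - 2)(s - 5) / 54
Then q(s) = 8·L_0(s) + 5·L_1(s) - 55·L_2(s).
Expanding and collecting terms gives q(s) = -s^2 + 6s.
Evaluating at s = 0: q(0) = 0.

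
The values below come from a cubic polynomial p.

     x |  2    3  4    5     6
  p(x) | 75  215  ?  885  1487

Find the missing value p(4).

473

The 4 known points determine the degree-3 polynomial uniquely.
Write p(x) = ax^3 + bx^2 + cx + d. Substituting each data point gives a linear system:
  8a + 4b + 2c + d = 75
  27a + 9b + 3c + d = 215
  125a + 25b + 5c + d = 885
  216a + 36b + 6c + d = 1487
Solving the system yields a = 6, b = 5, c = 1, d = 5.
So p(x) = 6x³ + 5x² + x + 5.
Then p(4) = 473.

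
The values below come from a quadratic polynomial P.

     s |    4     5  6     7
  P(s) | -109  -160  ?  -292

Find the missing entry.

-221

The 3 known points determine the degree-2 polynomial uniquely.
Write P(s) = as^2 + bs + c. Substituting each data point gives a linear system:
  16a + 4b + c = -109
  25a + 5b + c = -160
  49a + 7b + c = -292
Solving the system yields a = -5, b = -6, c = -5.
So P(s) = -5s² - 6s - 5.
Then P(6) = -221.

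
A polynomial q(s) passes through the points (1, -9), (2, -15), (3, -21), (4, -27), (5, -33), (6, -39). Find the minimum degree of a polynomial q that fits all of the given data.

1

Forward differences of the values at s = 1, 2, 3, 4, 5, 6:
  q  : -9  -15  -21  -27  -33  -39
  Δ  : -6  -6  -6  -6  -6
  Δ^2: 0  0  0  0
  Δ^3: 0  0  0
  Δ^4: 0  0
  Δ^5: 0
The first differences are constant (-6) and nonzero, while all higher differences vanish, so the minimal degree is 1.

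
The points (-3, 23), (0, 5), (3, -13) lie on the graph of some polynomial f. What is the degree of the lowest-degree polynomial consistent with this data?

Forward differences of the values at t = -3, 0, 3:
  f  : 23  5  -13
  Δ  : -18  -18
  Δ^2: 0
The first differences are constant (-18) and nonzero, while all higher differences vanish, so the minimal degree is 1.

1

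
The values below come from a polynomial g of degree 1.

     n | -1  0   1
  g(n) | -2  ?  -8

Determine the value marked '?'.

The 2 known points determine the degree-1 polynomial uniquely.
Write g(n) = an + b. Substituting each data point gives a linear system:
  -a + b = -2
  a + b = -8
Solving the system yields a = -3, b = -5.
So g(n) = -3n - 5.
Then g(0) = -5.

-5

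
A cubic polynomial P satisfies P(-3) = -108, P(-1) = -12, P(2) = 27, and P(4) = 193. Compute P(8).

1509

Using the Lagrange interpolation formula with nodes -3, -1, 2, 4:
  L_0(x) = (x + 1)(x - 2)(x - 4) / -70
  L_1(x) = (x + 3)(x - 2)(x - 4) / 30
  L_2(x) = (x + 3)(x + 1)(x - 4) / -30
  L_3(x) = (x + 3)(x + 1)(x - 2) / 70
Then P(x) = -108·L_0(x) - 12·L_1(x) + 27·L_2(x) + 193·L_3(x).
Expanding and collecting terms gives P(x) = 3x³ - x² + 5x - 3.
Evaluating at x = 8: P(8) = 1509.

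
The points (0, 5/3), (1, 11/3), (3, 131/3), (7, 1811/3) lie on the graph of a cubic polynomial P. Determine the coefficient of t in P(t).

Write P(t) = at^3 + bt^2 + ct + d. Substituting each data point gives a linear system:
  d = 5/3
  a + b + c + d = 11/3
  27a + 9b + 3c + d = 131/3
  343a + 49b + 7c + d = 1811/3
Solving the system yields a = 2, b = -2, c = 2, d = 5/3.
So P(t) = 2t^3 - 2t^2 + 2t + 5/3.
The coefficient of t is 2.

2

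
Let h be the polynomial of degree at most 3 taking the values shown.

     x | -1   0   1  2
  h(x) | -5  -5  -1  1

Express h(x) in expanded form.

h(x) = -x^3 + 2x^2 + 3x - 5

Using the Lagrange interpolation formula with nodes -1, 0, 1, 2:
  L_0(x) = x(x - 1)(x - 2) / -6
  L_1(x) = (x + 1)(x - 1)(x - 2) / 2
  L_2(x) = (x + 1)x(x - 2) / -2
  L_3(x) = (x + 1)x(x - 1) / 6
Then h(x) = -5·L_0(x) - 5·L_1(x) - 1·L_2(x) + 1·L_3(x).
Expanding and collecting terms gives h(x) = -x³ + 2x² + 3x - 5.
Check: h(-1) = -5. ✓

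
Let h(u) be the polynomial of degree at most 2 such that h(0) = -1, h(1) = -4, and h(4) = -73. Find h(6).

-169

Write h(u) = au^2 + bu + c. Substituting each data point gives a linear system:
  c = -1
  a + b + c = -4
  16a + 4b + c = -73
Solving the system yields a = -5, b = 2, c = -1.
So h(u) = -5u^2 + 2u - 1.
Then h(6) = -169.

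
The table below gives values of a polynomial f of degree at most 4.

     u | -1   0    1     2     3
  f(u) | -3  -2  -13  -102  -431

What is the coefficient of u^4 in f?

-4

Write f(u) = au^4 + bu^3 + cu^2 + du + e. Substituting each data point gives a linear system:
  a - b + c - d + e = -3
  e = -2
  a + b + c + d + e = -13
  16a + 8b + 4c + 2d + e = -102
  81a + 27b + 9c + 3d + e = -431
Solving the system yields a = -4, b = -3, c = -2, d = -2, e = -2.
So f(u) = -4u^4 - 3u^3 - 2u^2 - 2u - 2.
The leading coefficient is -4.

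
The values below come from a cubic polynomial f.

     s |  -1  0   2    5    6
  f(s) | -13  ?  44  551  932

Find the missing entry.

-4

The 4 known points determine the degree-3 polynomial uniquely.
Write f(s) = as^3 + bs^2 + cs + d. Substituting each data point gives a linear system:
  -a + b - c + d = -13
  8a + 4b + 2c + d = 44
  125a + 25b + 5c + d = 551
  216a + 36b + 6c + d = 932
Solving the system yields a = 4, b = 1, c = 6, d = -4.
So f(s) = 4s^3 + s^2 + 6s - 4.
Then f(0) = -4.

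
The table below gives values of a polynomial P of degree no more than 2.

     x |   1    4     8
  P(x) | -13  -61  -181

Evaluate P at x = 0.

Write P(x) = ax^2 + bx + c. Substituting each data point gives a linear system:
  a + b + c = -13
  16a + 4b + c = -61
  64a + 8b + c = -181
Solving the system yields a = -2, b = -6, c = -5.
So P(x) = -2x^2 - 6x - 5.
Then P(0) = -5.

-5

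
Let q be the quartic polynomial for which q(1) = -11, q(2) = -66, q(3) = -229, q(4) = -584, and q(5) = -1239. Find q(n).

q(n) = -n^4 - 4n^3 - 5n^2 + 3n - 4

Write q(n) = an^4 + bn^3 + cn^2 + dn + e. Substituting each data point gives a linear system:
  a + b + c + d + e = -11
  16a + 8b + 4c + 2d + e = -66
  81a + 27b + 9c + 3d + e = -229
  256a + 64b + 16c + 4d + e = -584
  625a + 125b + 25c + 5d + e = -1239
Solving the system yields a = -1, b = -4, c = -5, d = 3, e = -4.
So q(n) = -n^4 - 4n^3 - 5n^2 + 3n - 4.
Check: q(2) = -66. ✓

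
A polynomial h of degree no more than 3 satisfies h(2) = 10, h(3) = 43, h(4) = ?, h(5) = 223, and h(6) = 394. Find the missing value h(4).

110

The 4 known points determine the degree-3 polynomial uniquely.
Write h(u) = au^3 + bu^2 + cu + d. Substituting each data point gives a linear system:
  8a + 4b + 2c + d = 10
  27a + 9b + 3c + d = 43
  125a + 25b + 5c + d = 223
  216a + 36b + 6c + d = 394
Solving the system yields a = 2, b = -1, c = 0, d = -2.
So h(u) = 2u^3 - u^2 - 2.
Then h(4) = 110.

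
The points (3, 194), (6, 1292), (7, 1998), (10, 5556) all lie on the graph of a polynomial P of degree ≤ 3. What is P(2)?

Write P(s) = as^3 + bs^2 + cs + d. Substituting each data point gives a linear system:
  27a + 9b + 3c + d = 194
  216a + 36b + 6c + d = 1292
  343a + 49b + 7c + d = 1998
  1000a + 100b + 10c + d = 5556
Solving the system yields a = 5, b = 5, c = 6, d = -4.
So P(s) = 5s^3 + 5s^2 + 6s - 4.
Then P(2) = 68.

68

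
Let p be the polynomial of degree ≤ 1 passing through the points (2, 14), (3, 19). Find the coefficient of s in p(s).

Write p(s) = as + b. Substituting each data point gives a linear system:
  2a + b = 14
  3a + b = 19
Solving the system yields a = 5, b = 4.
So p(s) = 5s + 4.
The leading coefficient is 5.

5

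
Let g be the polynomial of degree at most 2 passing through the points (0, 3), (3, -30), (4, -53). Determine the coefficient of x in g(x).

-2

Write g(x) = ax^2 + bx + c. Substituting each data point gives a linear system:
  c = 3
  9a + 3b + c = -30
  16a + 4b + c = -53
Solving the system yields a = -3, b = -2, c = 3.
So g(x) = -3x^2 - 2x + 3.
The coefficient of x is -2.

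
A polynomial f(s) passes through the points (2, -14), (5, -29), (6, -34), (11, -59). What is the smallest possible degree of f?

Divided differences on the nodes 2, 5, 6, 11:
  order 0: -14  -29  -34  -59
  order 1: -5  -5  -5
  order 2: 0  0
  order 3: 0
The order-1 divided differences are all -5 (nonzero) and every higher order vanishes, so the data lies on a polynomial of degree exactly 1.

1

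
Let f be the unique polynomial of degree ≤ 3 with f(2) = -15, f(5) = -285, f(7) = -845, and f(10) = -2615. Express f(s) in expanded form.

Write f(s) = as^3 + bs^2 + cs + d. Substituting each data point gives a linear system:
  8a + 4b + 2c + d = -15
  125a + 25b + 5c + d = -285
  343a + 49b + 7c + d = -845
  1000a + 100b + 10c + d = -2615
Solving the system yields a = -3, b = 4, c = -1, d = -5.
So f(s) = -3s^3 + 4s^2 - s - 5.
Check: f(10) = -2615. ✓

f(s) = -3s^3 + 4s^2 - s - 5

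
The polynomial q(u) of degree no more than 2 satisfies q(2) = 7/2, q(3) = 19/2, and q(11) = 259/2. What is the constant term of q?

Write q(u) = au^2 + bu + c. Substituting each data point gives a linear system:
  4a + 2b + c = 7/2
  9a + 3b + c = 19/2
  121a + 11b + c = 259/2
Solving the system yields a = 1, b = 1, c = -5/2.
So q(u) = u^2 + u - 5/2.
The constant term is -5/2.

-5/2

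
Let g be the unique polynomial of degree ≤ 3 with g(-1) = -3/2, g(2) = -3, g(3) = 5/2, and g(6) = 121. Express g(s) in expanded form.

Write g(s) = as^3 + bs^2 + cs + d. Substituting each data point gives a linear system:
  -a + b - c + d = -3/2
  8a + 4b + 2c + d = -3
  27a + 9b + 3c + d = 5/2
  216a + 36b + 6c + d = 121
Solving the system yields a = 1, b = -5/2, c = -1, d = 1.
So g(s) = s³ - (5/2)s² - s + 1.
Check: g(2) = -3. ✓

g(s) = s^3 - (5/2)s^2 - s + 1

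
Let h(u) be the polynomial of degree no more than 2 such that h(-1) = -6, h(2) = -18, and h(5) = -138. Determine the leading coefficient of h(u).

-6

Write h(u) = au^2 + bu + c. Substituting each data point gives a linear system:
  a - b + c = -6
  4a + 2b + c = -18
  25a + 5b + c = -138
Solving the system yields a = -6, b = 2, c = 2.
So h(u) = -6u^2 + 2u + 2.
The leading coefficient is -6.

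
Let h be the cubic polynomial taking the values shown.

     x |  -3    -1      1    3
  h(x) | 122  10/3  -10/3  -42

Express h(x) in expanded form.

Using the Lagrange interpolation formula with nodes -3, -1, 1, 3:
  L_0(x) = (x + 1)(x - 1)(x - 3) / -48
  L_1(x) = (x + 3)(x - 1)(x - 3) / 16
  L_2(x) = (x + 3)(x + 1)(x - 3) / -16
  L_3(x) = (x + 3)(x + 1)(x - 1) / 48
Then h(x) = 122·L_0(x) + 10/3·L_1(x) - 10/3·L_2(x) - 42·L_3(x).
Expanding and collecting terms gives h(x) = -3x^3 + 5x^2 - (1/3)x - 5.
Check: h(-1) = 10/3. ✓

h(x) = -3x^3 + 5x^2 - (1/3)x - 5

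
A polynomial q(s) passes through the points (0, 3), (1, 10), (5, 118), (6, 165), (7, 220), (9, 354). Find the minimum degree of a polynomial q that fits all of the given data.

Divided differences on the nodes 0, 1, 5, 6, 7, 9:
  order 0: 3  10  118  165  220  354
  order 1: 7  27  47  55  67
  order 2: 4  4  4  4
  order 3: 0  0  0
  order 4: 0  0
  order 5: 0
The order-2 divided differences are all 4 (nonzero) and every higher order vanishes, so the data lies on a polynomial of degree exactly 2.

2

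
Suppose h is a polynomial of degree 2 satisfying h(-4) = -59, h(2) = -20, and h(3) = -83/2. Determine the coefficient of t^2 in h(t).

-4

Write h(t) = at^2 + bt + c. Substituting each data point gives a linear system:
  16a - 4b + c = -59
  4a + 2b + c = -20
  9a + 3b + c = -83/2
Solving the system yields a = -4, b = -3/2, c = -1.
So h(t) = -4t² - (3/2)t - 1.
The leading coefficient is -4.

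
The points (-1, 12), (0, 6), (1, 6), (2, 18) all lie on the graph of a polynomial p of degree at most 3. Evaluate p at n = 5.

186

Using the Lagrange interpolation formula with nodes -1, 0, 1, 2:
  L_0(n) = n(n - 1)(n - 2) / -6
  L_1(n) = (n + 1)(n - 1)(n - 2) / 2
  L_2(n) = (n + 1)n(n - 2) / -2
  L_3(n) = (n + 1)n(n - 1) / 6
Then p(n) = 12·L_0(n) + 6·L_1(n) + 6·L_2(n) + 18·L_3(n).
Expanding and collecting terms gives p(n) = n^3 + 3n^2 - 4n + 6.
Evaluating at n = 5: p(5) = 186.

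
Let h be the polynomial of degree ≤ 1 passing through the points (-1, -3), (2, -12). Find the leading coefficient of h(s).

Write h(s) = as + b. Substituting each data point gives a linear system:
  -a + b = -3
  2a + b = -12
Solving the system yields a = -3, b = -6.
So h(s) = -3s - 6.
The leading coefficient is -3.

-3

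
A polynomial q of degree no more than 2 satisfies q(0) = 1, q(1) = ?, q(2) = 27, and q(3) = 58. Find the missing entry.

8

On equispaced nodes a degree-2 polynomial has vanishing third forward difference, so
  - q(0) + 3·q(1) - 3·q(2) + q(3) = 0.
Substituting the known values and solving for q(1):
  3·q(1) = 24
  q(1) = 8.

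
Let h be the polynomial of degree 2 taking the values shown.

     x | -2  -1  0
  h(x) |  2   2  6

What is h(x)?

Using the Lagrange interpolation formula with nodes -2, -1, 0:
  L_0(x) = (x + 1)x / 2
  L_1(x) = (x + 2)x / -1
  L_2(x) = (x + 2)(x + 1) / 2
Then h(x) = 2·L_0(x) + 2·L_1(x) + 6·L_2(x).
Expanding and collecting terms gives h(x) = 2x^2 + 6x + 6.
Check: h(0) = 6. ✓

h(x) = 2x^2 + 6x + 6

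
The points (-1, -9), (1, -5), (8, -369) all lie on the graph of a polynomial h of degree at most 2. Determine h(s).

Write h(s) = as^2 + bs + c. Substituting each data point gives a linear system:
  a - b + c = -9
  a + b + c = -5
  64a + 8b + c = -369
Solving the system yields a = -6, b = 2, c = -1.
So h(s) = -6s^2 + 2s - 1.
Check: h(-1) = -9. ✓

h(s) = -6s^2 + 2s - 1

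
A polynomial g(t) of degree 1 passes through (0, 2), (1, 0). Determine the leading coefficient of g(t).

Write g(t) = at + b. Substituting each data point gives a linear system:
  b = 2
  a + b = 0
Solving the system yields a = -2, b = 2.
So g(t) = -2t + 2.
The leading coefficient is -2.

-2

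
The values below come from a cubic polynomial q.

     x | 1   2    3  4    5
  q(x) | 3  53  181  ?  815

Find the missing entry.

423

On equispaced nodes a degree-3 polynomial has vanishing fourth forward difference, so
  q(1) - 4·q(2) + 6·q(3) - 4·q(4) + q(5) = 0.
Substituting the known values and solving for q(4):
  -4·q(4) = -1692
  q(4) = 423.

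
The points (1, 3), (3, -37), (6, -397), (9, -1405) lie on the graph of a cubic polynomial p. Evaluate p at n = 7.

Using the Lagrange interpolation formula with nodes 1, 3, 6, 9:
  L_0(n) = (n - 3)(n - 6)(n - 9) / -80
  L_1(n) = (n - 1)(n - 6)(n - 9) / 36
  L_2(n) = (n - 1)(n - 3)(n - 9) / -45
  L_3(n) = (n - 1)(n - 3)(n - 6) / 144
Then p(n) = 3·L_0(n) - 37·L_1(n) - 397·L_2(n) - 1405·L_3(n).
Expanding and collecting terms gives p(n) = -2n^3 + 6n - 1.
Evaluating at n = 7: p(7) = -645.

-645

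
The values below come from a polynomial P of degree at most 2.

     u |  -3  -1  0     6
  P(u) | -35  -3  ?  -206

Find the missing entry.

-2

The 3 known points determine the degree-2 polynomial uniquely.
Write P(u) = au^2 + bu + c. Substituting each data point gives a linear system:
  9a - 3b + c = -35
  a - b + c = -3
  36a + 6b + c = -206
Solving the system yields a = -5, b = -4, c = -2.
So P(u) = -5u^2 - 4u - 2.
Then P(0) = -2.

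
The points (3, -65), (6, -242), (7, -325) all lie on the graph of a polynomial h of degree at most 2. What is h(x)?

Write h(x) = ax^2 + bx + c. Substituting each data point gives a linear system:
  9a + 3b + c = -65
  36a + 6b + c = -242
  49a + 7b + c = -325
Solving the system yields a = -6, b = -5, c = 4.
So h(x) = -6x^2 - 5x + 4.
Check: h(7) = -325. ✓

h(x) = -6x^2 - 5x + 4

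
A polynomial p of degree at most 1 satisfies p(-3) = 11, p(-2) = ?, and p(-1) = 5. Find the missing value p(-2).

8

On equispaced nodes a degree-1 polynomial has vanishing second forward difference, so
  p(-3) - 2·p(-2) + p(-1) = 0.
Substituting the known values and solving for p(-2):
  -2·p(-2) = -16
  p(-2) = 8.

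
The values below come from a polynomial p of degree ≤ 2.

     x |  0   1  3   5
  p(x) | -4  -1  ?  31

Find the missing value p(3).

11

The 3 known points determine the degree-2 polynomial uniquely.
Write p(x) = ax^2 + bx + c. Substituting each data point gives a linear system:
  c = -4
  a + b + c = -1
  25a + 5b + c = 31
Solving the system yields a = 1, b = 2, c = -4.
So p(x) = x^2 + 2x - 4.
Then p(3) = 11.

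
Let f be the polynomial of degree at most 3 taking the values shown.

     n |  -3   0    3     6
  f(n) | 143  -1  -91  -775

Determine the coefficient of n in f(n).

Write f(n) = an^3 + bn^2 + cn + d. Substituting each data point gives a linear system:
  -27a + 9b - 3c + d = 143
  d = -1
  27a + 9b + 3c + d = -91
  216a + 36b + 6c + d = -775
Solving the system yields a = -4, b = 3, c = -3, d = -1.
So f(n) = -4n^3 + 3n^2 - 3n - 1.
The coefficient of n is -3.

-3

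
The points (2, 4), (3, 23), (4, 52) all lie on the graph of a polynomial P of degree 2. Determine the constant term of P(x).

-4

Write P(x) = ax^2 + bx + c. Substituting each data point gives a linear system:
  4a + 2b + c = 4
  9a + 3b + c = 23
  16a + 4b + c = 52
Solving the system yields a = 5, b = -6, c = -4.
So P(x) = 5x^2 - 6x - 4.
The constant term is -4.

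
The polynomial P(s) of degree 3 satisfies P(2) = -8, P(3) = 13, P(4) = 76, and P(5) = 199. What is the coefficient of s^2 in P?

-6

Write P(s) = as^3 + bs^2 + cs + d. Substituting each data point gives a linear system:
  8a + 4b + 2c + d = -8
  27a + 9b + 3c + d = 13
  64a + 16b + 4c + d = 76
  125a + 25b + 5c + d = 199
Solving the system yields a = 3, b = -6, c = -6, d = 4.
So P(s) = 3s³ - 6s² - 6s + 4.
The coefficient of s^2 is -6.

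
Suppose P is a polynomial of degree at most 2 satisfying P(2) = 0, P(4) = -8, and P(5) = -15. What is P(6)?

-24

Write P(s) = as^2 + bs + c. Substituting each data point gives a linear system:
  4a + 2b + c = 0
  16a + 4b + c = -8
  25a + 5b + c = -15
Solving the system yields a = -1, b = 2, c = 0.
So P(s) = -s^2 + 2s.
Then P(6) = -24.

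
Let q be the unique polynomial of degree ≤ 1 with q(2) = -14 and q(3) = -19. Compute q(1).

-9

Write q(t) = at + b. Substituting each data point gives a linear system:
  2a + b = -14
  3a + b = -19
Solving the system yields a = -5, b = -4.
So q(t) = -5t - 4.
Then q(1) = -9.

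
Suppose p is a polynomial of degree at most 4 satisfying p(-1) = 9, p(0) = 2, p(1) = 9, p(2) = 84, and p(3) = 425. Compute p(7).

Forward differences of the values at s = -1, 0, 1, 2, 3:
  p  : 9  2  9  84  425
  Δ  : -7  7  75  341
  Δ^2: 14  68  266
  Δ^3: 54  198
  Δ^4: 144
The fourth differences are constant, confirming degree 4.
Interpolating (Newton forward form) and evaluating at s = 7 gives p(7) = 13449.

13449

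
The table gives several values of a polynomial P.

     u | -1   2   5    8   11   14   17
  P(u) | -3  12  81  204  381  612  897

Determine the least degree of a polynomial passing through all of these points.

2

Forward differences of the values at u = -1, 2, 5, 8, 11, 14, 17:
  P  : -3  12  81  204  381  612  897
  Δ  : 15  69  123  177  231  285
  Δ^2: 54  54  54  54  54
  Δ^3: 0  0  0  0
  Δ^4: 0  0  0
  Δ^5: 0  0
  Δ^6: 0
The second differences are constant (54) and nonzero, while all higher differences vanish, so the minimal degree is 2.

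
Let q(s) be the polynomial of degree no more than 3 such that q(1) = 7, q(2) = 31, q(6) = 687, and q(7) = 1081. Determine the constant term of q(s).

3

Write q(s) = as^3 + bs^2 + cs + d. Substituting each data point gives a linear system:
  a + b + c + d = 7
  8a + 4b + 2c + d = 31
  216a + 36b + 6c + d = 687
  343a + 49b + 7c + d = 1081
Solving the system yields a = 3, b = 1, c = 0, d = 3.
So q(s) = 3s^3 + s^2 + 3.
The constant term is 3.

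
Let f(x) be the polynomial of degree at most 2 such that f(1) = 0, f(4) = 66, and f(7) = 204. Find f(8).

266

Forward differences of the values at x = 1, 4, 7:
  f  : 0  66  204
  Δ  : 66  138
  Δ^2: 72
The second differences are constant, confirming degree 2.
Interpolating (Newton forward form) and evaluating at x = 8 gives f(8) = 266.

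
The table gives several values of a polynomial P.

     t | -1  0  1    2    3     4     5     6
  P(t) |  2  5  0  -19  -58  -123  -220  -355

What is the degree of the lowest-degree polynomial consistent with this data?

Forward differences of the values at t = -1, 0, 1, 2, 3, 4, 5, 6:
  P  : 2  5  0  -19  -58  -123  -220  -355
  Δ  : 3  -5  -19  -39  -65  -97  -135
  Δ^2: -8  -14  -20  -26  -32  -38
  Δ^3: -6  -6  -6  -6  -6
  Δ^4: 0  0  0  0
  Δ^5: 0  0  0
  Δ^6: 0  0
  Δ^7: 0
The third differences are constant (-6) and nonzero, while all higher differences vanish, so the minimal degree is 3.

3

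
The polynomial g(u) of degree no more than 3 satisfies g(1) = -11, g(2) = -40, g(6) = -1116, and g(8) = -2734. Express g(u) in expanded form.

Write g(u) = au^3 + bu^2 + cu + d. Substituting each data point gives a linear system:
  a + b + c + d = -11
  8a + 4b + 2c + d = -40
  216a + 36b + 6c + d = -1116
  512a + 64b + 8c + d = -2734
Solving the system yields a = -6, b = 6, c = -5, d = -6.
So g(u) = -6u^3 + 6u^2 - 5u - 6.
Check: g(6) = -1116. ✓

g(u) = -6u^3 + 6u^2 - 5u - 6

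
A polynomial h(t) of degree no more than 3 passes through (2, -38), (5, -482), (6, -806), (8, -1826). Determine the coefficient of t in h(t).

Write h(t) = at^3 + bt^2 + ct + d. Substituting each data point gives a linear system:
  8a + 4b + 2c + d = -38
  125a + 25b + 5c + d = -482
  216a + 36b + 6c + d = -806
  512a + 64b + 8c + d = -1826
Solving the system yields a = -3, b = -5, c = 4, d = -2.
So h(t) = -3t^3 - 5t^2 + 4t - 2.
The coefficient of t is 4.

4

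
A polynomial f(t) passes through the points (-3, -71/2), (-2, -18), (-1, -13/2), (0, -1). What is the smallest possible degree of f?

2

Forward differences of the values at t = -3, -2, -1, 0:
  f  : -71/2  -18  -13/2  -1
  Δ  : 35/2  23/2  11/2
  Δ^2: -6  -6
  Δ^3: 0
The second differences are constant (-6) and nonzero, while all higher differences vanish, so the minimal degree is 2.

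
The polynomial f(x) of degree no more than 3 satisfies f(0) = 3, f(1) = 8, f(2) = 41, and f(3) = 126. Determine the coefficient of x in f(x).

Write f(x) = ax^3 + bx^2 + cx + d. Substituting each data point gives a linear system:
  d = 3
  a + b + c + d = 8
  8a + 4b + 2c + d = 41
  27a + 9b + 3c + d = 126
Solving the system yields a = 4, b = 2, c = -1, d = 3.
So f(x) = 4x^3 + 2x^2 - x + 3.
The coefficient of x is -1.

-1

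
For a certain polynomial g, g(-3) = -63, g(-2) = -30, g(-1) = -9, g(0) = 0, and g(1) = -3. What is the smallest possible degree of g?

Forward differences of the values at u = -3, -2, -1, 0, 1:
  g  : -63  -30  -9  0  -3
  Δ  : 33  21  9  -3
  Δ^2: -12  -12  -12
  Δ^3: 0  0
  Δ^4: 0
The second differences are constant (-12) and nonzero, while all higher differences vanish, so the minimal degree is 2.

2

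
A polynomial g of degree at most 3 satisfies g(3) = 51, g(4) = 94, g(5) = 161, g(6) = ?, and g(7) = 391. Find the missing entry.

258

On equispaced nodes a degree-3 polynomial has vanishing fourth forward difference, so
  g(3) - 4·g(4) + 6·g(5) - 4·g(6) + g(7) = 0.
Substituting the known values and solving for g(6):
  -4·g(6) = -1032
  g(6) = 258.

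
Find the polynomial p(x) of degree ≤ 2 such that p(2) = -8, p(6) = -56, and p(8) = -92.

p(x) = -x^2 - 4x + 4

Using the Lagrange interpolation formula with nodes 2, 6, 8:
  L_0(x) = (x - 6)(x - 8) / 24
  L_1(x) = (x - 2)(x - 8) / -8
  L_2(x) = (x - 2)(x - 6) / 12
Then p(x) = -8·L_0(x) - 56·L_1(x) - 92·L_2(x).
Expanding and collecting terms gives p(x) = -x^2 - 4x + 4.
Check: p(2) = -8. ✓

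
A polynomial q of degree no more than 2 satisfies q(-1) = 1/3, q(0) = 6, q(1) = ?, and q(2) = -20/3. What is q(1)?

On equispaced nodes a degree-2 polynomial has vanishing third forward difference, so
  - q(-1) + 3·q(0) - 3·q(1) + q(2) = 0.
Substituting the known values and solving for q(1):
  -3·q(1) = -11
  q(1) = 11/3.

11/3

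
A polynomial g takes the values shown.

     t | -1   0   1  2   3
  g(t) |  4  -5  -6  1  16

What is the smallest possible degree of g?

2

Forward differences of the values at t = -1, 0, 1, 2, 3:
  g  : 4  -5  -6  1  16
  Δ  : -9  -1  7  15
  Δ^2: 8  8  8
  Δ^3: 0  0
  Δ^4: 0
The second differences are constant (8) and nonzero, while all higher differences vanish, so the minimal degree is 2.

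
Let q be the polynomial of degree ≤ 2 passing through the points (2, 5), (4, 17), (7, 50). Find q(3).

10

Write q(u) = au^2 + bu + c. Substituting each data point gives a linear system:
  4a + 2b + c = 5
  16a + 4b + c = 17
  49a + 7b + c = 50
Solving the system yields a = 1, b = 0, c = 1.
So q(u) = u² + 1.
Then q(3) = 10.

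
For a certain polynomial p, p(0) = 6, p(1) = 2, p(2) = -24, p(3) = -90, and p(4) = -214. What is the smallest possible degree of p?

Forward differences of the values at u = 0, 1, 2, 3, 4:
  p  : 6  2  -24  -90  -214
  Δ  : -4  -26  -66  -124
  Δ^2: -22  -40  -58
  Δ^3: -18  -18
  Δ^4: 0
The third differences are constant (-18) and nonzero, while all higher differences vanish, so the minimal degree is 3.

3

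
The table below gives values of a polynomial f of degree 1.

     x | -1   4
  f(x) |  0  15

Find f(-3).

Write f(x) = ax + b. Substituting each data point gives a linear system:
  -a + b = 0
  4a + b = 15
Solving the system yields a = 3, b = 3.
So f(x) = 3x + 3.
Then f(-3) = -6.

-6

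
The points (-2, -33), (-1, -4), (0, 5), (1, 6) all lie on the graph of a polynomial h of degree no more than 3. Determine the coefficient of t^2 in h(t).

-4

Write h(t) = at^3 + bt^2 + ct + d. Substituting each data point gives a linear system:
  -8a + 4b - 2c + d = -33
  -a + b - c + d = -4
  d = 5
  a + b + c + d = 6
Solving the system yields a = 2, b = -4, c = 3, d = 5.
So h(t) = 2t^3 - 4t^2 + 3t + 5.
The coefficient of t^2 is -4.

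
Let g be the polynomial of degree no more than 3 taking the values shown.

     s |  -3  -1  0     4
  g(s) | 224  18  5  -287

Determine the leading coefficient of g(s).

Write g(s) = as^3 + bs^2 + cs + d. Substituting each data point gives a linear system:
  -27a + 9b - 3c + d = 224
  -a + b - c + d = 18
  d = 5
  64a + 16b + 4c + d = -287
Solving the system yields a = -6, b = 6, c = -1, d = 5.
So g(s) = -6s^3 + 6s^2 - s + 5.
The leading coefficient is -6.

-6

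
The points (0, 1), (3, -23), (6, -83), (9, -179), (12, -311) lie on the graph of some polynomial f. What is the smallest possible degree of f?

Forward differences of the values at x = 0, 3, 6, 9, 12:
  f  : 1  -23  -83  -179  -311
  Δ  : -24  -60  -96  -132
  Δ^2: -36  -36  -36
  Δ^3: 0  0
  Δ^4: 0
The second differences are constant (-36) and nonzero, while all higher differences vanish, so the minimal degree is 2.

2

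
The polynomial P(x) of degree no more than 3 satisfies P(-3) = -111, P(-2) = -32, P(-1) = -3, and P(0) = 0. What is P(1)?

Write P(x) = ax^3 + bx^2 + cx + d. Substituting each data point gives a linear system:
  -27a + 9b - 3c + d = -111
  -8a + 4b - 2c + d = -32
  -a + b - c + d = -3
  d = 0
Solving the system yields a = 4, b = -1, c = -2, d = 0.
So P(x) = 4x³ - x² - 2x.
Then P(1) = 1.

1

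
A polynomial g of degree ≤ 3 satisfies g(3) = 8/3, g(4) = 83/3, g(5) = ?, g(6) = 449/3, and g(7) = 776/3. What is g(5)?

On equispaced nodes a degree-3 polynomial has vanishing fourth forward difference, so
  g(3) - 4·g(4) + 6·g(5) - 4·g(6) + g(7) = 0.
Substituting the known values and solving for g(5):
  6·g(5) = 448
  g(5) = 224/3.

224/3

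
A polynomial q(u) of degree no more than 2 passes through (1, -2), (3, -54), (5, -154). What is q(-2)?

Forward differences of the values at u = 1, 3, 5:
  q  : -2  -54  -154
  Δ  : -52  -100
  Δ^2: -48
The second differences are constant, confirming degree 2.
Interpolating (Newton forward form) and evaluating at u = -2 gives q(-2) = -14.

-14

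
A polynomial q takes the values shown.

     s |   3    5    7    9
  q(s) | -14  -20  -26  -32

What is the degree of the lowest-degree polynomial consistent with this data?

Forward differences of the values at s = 3, 5, 7, 9:
  q  : -14  -20  -26  -32
  Δ  : -6  -6  -6
  Δ^2: 0  0
  Δ^3: 0
The first differences are constant (-6) and nonzero, while all higher differences vanish, so the minimal degree is 1.

1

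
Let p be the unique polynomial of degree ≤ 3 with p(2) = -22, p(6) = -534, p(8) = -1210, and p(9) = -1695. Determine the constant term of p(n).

6

Write p(n) = an^3 + bn^2 + cn + d. Substituting each data point gives a linear system:
  8a + 4b + 2c + d = -22
  216a + 36b + 6c + d = -534
  512a + 64b + 8c + d = -1210
  729a + 81b + 9c + d = -1695
Solving the system yields a = -2, b = -3, c = 0, d = 6.
So p(n) = -2n³ - 3n² + 6.
The constant term is 6.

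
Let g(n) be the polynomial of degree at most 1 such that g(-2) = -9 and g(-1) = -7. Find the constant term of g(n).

Write g(n) = an + b. Substituting each data point gives a linear system:
  -2a + b = -9
  -a + b = -7
Solving the system yields a = 2, b = -5.
So g(n) = 2n - 5.
The constant term is -5.

-5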